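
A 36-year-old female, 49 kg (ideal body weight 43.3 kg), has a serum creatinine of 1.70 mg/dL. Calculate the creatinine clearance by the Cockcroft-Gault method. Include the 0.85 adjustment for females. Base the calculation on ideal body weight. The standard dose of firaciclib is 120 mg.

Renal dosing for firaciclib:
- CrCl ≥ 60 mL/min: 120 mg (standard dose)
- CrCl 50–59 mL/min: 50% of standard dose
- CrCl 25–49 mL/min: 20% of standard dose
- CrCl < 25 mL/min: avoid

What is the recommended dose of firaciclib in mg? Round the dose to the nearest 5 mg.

25 mg

CrCl = (140 − 36) × 43.3 / (72 × 1.7) × 0.85 = 4503.2 / 122.40 × 0.85 ≈ 31.3 mL/min
CrCl ≈ 31 mL/min → bracket 25–49 mL/min.
20% of 120 mg = 24 mg → 25 mg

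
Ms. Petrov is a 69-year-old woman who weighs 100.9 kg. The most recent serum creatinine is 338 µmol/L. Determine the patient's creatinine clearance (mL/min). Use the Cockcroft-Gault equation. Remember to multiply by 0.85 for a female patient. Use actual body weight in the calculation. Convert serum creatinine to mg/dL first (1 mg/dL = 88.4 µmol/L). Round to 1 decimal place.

22.1 mL/min

SCr = 338 / 88.4 = 3.824 mg/dL
CrCl = (140 − 69) × 100.9 / (72 × 3.824) × 0.85 = 7163.9 / 275.33 × 0.85 ≈ 22.1 mL/min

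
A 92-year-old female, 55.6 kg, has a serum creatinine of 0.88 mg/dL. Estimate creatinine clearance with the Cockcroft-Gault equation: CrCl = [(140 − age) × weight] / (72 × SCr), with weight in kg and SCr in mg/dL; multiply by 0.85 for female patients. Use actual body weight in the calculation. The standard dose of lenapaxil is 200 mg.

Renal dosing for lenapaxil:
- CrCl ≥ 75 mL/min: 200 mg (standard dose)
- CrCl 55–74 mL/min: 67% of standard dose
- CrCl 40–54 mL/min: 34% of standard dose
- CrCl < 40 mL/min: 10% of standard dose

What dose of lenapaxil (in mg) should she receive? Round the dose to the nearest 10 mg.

CrCl = (140 − 92) × 55.6 / (72 × 0.88) × 0.85 = 2668.8 / 63.36 × 0.85 ≈ 35.8 mL/min
CrCl ≈ 36 mL/min → bracket < 40 mL/min.
10% of 200 mg = 20 mg

20 mg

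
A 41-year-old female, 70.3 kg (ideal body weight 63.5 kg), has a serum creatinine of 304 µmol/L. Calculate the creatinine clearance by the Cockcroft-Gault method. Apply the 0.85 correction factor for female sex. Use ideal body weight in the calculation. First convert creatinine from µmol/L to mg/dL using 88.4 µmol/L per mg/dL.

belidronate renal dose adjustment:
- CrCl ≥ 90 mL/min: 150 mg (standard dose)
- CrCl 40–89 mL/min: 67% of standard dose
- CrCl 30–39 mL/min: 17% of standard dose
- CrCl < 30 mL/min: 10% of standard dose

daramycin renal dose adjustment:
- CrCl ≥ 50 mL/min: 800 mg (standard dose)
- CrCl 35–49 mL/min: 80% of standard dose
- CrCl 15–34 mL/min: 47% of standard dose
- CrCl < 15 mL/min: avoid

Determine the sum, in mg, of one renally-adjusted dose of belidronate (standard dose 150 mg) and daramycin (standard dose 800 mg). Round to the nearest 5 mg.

390 mg

SCr = 304 / 88.4 = 3.439 mg/dL
CrCl = (140 − 41) × 63.5 / (72 × 3.439) × 0.85 = 6286.5 / 247.61 × 0.85 ≈ 21.6 mL/min
CrCl ≈ 22 mL/min.
belidronate: < 30 mL/min → 10% of 150 mg = 15 mg.
daramycin: 15–34 mL/min → 47% of 800 mg = 376 mg.
Total = 15 + 376 = 391 mg.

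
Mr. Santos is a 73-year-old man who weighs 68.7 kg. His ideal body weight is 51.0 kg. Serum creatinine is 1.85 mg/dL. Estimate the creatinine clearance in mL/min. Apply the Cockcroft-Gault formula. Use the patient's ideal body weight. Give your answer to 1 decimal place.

CrCl = (140 − 73) × 51 / (72 × 1.85) = 3417.0 / 133.20 ≈ 25.7 mL/min

25.7 mL/min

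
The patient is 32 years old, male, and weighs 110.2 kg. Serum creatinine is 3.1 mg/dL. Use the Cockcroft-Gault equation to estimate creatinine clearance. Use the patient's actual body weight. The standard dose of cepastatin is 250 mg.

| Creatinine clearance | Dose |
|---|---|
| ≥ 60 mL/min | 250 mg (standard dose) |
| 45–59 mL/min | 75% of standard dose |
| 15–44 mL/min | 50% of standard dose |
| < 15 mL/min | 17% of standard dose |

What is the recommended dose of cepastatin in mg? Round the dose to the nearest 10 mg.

190 mg

CrCl = (140 − 32) × 110.2 / (72 × 3.1) = 11901.6 / 223.20 ≈ 53.3 mL/min
CrCl ≈ 53 mL/min → bracket 45–59 mL/min.
75% of 250 mg = 187.5 mg → 190 mg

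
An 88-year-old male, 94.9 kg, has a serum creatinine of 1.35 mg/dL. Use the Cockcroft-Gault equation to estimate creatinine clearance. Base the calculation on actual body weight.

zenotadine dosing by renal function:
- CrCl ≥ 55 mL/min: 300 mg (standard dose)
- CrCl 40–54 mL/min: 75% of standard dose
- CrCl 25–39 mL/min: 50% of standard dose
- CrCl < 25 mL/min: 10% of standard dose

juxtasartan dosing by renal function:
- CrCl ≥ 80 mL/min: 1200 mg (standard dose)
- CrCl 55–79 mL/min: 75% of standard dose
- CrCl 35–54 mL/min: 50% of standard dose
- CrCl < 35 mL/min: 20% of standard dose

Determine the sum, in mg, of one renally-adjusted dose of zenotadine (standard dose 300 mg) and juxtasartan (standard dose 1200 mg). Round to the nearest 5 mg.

825 mg

CrCl = (140 − 88) × 94.9 / (72 × 1.35) = 4934.8 / 97.20 ≈ 50.8 mL/min
CrCl ≈ 51 mL/min.
zenotadine: 40–54 mL/min → 75% of 300 mg = 225 mg.
juxtasartan: 35–54 mL/min → 50% of 1200 mg = 600 mg.
Total = 225 + 600 = 825 mg.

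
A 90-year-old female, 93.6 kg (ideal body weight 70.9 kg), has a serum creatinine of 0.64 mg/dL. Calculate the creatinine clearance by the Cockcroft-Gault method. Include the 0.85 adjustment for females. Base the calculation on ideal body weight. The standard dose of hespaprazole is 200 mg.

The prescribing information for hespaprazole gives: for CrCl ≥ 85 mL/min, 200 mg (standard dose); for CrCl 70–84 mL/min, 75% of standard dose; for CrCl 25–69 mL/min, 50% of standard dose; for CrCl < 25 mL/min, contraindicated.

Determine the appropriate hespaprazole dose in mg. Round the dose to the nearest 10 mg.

CrCl = (140 − 90) × 70.9 / (72 × 0.64) × 0.85 = 3545.0 / 46.08 × 0.85 ≈ 65.4 mL/min
CrCl ≈ 65 mL/min → bracket 25–69 mL/min.
50% of 200 mg = 100 mg

100 mg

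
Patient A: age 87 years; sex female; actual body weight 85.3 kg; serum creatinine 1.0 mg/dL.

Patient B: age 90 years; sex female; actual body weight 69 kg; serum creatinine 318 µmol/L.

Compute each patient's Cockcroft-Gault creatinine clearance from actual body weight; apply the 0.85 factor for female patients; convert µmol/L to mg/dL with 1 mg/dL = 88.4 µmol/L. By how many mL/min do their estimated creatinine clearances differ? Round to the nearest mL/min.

Patient A: CrCl = (140 − 87) × 85.3 / (72 × 1) × 0.85 = 4520.9 / 72.00 × 0.85 ≈ 53.4 mL/min
Patient B: SCr = 318 / 88.4 = 3.597 mg/dL
Patient B: CrCl = (140 − 90) × 69 / (72 × 3.597) × 0.85 = 3450.0 / 258.98 × 0.85 ≈ 11.3 mL/min
|53.4 − 11.3| = 42.1 mL/min

42 mL/min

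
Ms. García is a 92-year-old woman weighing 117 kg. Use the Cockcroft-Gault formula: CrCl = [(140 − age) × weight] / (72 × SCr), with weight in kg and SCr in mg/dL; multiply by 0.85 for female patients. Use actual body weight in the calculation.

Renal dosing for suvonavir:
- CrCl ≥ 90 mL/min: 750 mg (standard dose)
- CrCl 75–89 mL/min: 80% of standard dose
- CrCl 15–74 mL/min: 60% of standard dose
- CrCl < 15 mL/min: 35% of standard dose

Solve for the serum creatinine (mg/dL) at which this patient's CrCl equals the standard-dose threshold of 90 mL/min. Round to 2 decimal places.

Standard dose requires CrCl ≥ 90 mL/min.
Set (140 − 92) × 117 × 0.85 / (72 × SCr) = 90
SCr = (140 − 92) × 117 × 0.85 / (72 × 90) = 0.737 mg/dL

0.74 mg/dL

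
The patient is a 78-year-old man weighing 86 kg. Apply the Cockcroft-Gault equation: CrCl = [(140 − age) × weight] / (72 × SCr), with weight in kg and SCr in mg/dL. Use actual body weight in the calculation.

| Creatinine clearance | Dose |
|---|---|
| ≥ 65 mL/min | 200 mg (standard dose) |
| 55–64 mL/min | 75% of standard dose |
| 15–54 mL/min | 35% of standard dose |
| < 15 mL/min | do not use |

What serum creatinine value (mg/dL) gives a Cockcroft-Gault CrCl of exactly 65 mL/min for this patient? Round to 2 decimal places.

1.14 mg/dL

Standard dose requires CrCl ≥ 65 mL/min.
Set (140 − 78) × 86 / (72 × SCr) = 65
SCr = (140 − 78) × 86 / (72 × 65) = 1.139 mg/dL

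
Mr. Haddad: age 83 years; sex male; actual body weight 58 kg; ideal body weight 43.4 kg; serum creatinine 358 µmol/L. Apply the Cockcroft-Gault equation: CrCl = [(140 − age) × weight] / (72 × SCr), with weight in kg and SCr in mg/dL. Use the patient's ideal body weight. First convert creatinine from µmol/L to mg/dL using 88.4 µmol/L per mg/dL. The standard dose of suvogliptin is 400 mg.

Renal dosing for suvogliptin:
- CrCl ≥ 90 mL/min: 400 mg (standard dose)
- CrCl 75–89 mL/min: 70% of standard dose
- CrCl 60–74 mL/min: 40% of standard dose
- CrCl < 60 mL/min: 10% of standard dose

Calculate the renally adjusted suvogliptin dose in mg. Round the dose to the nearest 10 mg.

SCr = 358 / 88.4 = 4.05 mg/dL
CrCl = (140 − 83) × 43.4 / (72 × 4.05) = 2473.8 / 291.60 ≈ 8.5 mL/min
CrCl ≈ 8 mL/min → bracket < 60 mL/min.
10% of 400 mg = 40 mg

40 mg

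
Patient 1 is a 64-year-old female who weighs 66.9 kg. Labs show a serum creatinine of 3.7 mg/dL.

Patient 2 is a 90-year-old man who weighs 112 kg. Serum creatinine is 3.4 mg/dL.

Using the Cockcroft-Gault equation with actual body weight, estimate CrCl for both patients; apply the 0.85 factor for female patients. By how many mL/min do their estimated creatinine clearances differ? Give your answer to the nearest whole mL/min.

Patient 1: CrCl = (140 − 64) × 66.9 / (72 × 3.7) × 0.85 = 5084.4 / 266.40 × 0.85 ≈ 16.2 mL/min
Patient 2: CrCl = (140 − 90) × 112 / (72 × 3.4) = 5600.0 / 244.80 ≈ 22.9 mL/min
|16.2 − 22.9| = 6.7 mL/min

7 mL/min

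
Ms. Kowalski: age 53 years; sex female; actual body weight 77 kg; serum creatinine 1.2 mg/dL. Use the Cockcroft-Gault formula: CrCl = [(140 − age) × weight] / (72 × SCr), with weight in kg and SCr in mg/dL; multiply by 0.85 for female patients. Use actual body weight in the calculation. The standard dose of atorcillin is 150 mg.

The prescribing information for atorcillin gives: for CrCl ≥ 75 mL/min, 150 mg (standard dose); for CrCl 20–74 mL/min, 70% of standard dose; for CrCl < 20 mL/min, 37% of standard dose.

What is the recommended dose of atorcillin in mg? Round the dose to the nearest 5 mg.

105 mg

CrCl = (140 − 53) × 77 / (72 × 1.2) × 0.85 = 6699.0 / 86.40 × 0.85 ≈ 65.9 mL/min
CrCl ≈ 66 mL/min → bracket 20–74 mL/min.
70% of 150 mg = 105 mg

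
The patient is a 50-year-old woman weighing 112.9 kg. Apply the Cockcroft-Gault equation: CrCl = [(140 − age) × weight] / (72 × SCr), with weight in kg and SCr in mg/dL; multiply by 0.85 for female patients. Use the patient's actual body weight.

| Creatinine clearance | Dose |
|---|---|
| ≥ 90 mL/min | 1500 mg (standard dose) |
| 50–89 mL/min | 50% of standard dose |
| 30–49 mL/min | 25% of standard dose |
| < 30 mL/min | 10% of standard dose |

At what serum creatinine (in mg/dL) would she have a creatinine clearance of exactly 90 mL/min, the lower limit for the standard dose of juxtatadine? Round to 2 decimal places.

Standard dose requires CrCl ≥ 90 mL/min.
Set (140 − 50) × 112.9 × 0.85 / (72 × SCr) = 90
SCr = (140 − 50) × 112.9 × 0.85 / (72 × 90) = 1.333 mg/dL

1.33 mg/dL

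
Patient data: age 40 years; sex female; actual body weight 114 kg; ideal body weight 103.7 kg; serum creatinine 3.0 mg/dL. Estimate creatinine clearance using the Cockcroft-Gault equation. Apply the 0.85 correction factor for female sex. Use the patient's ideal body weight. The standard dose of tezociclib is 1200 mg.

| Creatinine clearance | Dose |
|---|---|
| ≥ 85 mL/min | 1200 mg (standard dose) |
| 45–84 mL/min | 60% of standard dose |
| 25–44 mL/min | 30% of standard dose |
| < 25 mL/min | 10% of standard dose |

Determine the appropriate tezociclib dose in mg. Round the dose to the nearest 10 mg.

360 mg

CrCl = (140 − 40) × 103.7 / (72 × 3) × 0.85 = 10370.0 / 216.00 × 0.85 ≈ 40.8 mL/min
CrCl ≈ 41 mL/min → bracket 25–44 mL/min.
30% of 1200 mg = 360 mg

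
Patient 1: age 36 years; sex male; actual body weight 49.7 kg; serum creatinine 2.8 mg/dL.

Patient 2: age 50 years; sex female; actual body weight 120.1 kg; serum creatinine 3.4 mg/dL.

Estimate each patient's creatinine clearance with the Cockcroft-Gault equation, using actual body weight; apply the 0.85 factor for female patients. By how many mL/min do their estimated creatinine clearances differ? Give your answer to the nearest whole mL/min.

Patient 1: CrCl = (140 − 36) × 49.7 / (72 × 2.8) = 5168.8 / 201.60 ≈ 25.6 mL/min
Patient 2: CrCl = (140 − 50) × 120.1 / (72 × 3.4) × 0.85 = 10809.0 / 244.80 × 0.85 ≈ 37.5 mL/min
|25.6 − 37.5| = 11.9 mL/min

12 mL/min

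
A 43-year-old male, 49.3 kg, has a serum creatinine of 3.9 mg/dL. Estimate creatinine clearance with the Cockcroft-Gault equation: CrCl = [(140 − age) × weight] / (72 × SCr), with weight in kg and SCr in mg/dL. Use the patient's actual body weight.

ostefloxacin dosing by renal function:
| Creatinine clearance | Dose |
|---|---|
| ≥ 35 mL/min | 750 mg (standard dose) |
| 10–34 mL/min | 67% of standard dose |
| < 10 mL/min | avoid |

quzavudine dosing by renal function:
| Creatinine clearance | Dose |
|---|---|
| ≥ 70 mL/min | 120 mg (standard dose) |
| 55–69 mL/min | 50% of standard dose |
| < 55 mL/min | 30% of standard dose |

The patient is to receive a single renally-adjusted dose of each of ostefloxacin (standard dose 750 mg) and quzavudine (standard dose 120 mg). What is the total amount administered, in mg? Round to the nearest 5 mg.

CrCl = (140 − 43) × 49.3 / (72 × 3.9) = 4782.1 / 280.80 ≈ 17.0 mL/min
CrCl ≈ 17 mL/min.
ostefloxacin: 10–34 mL/min → 67% of 750 mg = 502.5 mg.
quzavudine: < 55 mL/min → 30% of 120 mg = 36 mg.
Total = 502.5 + 36 = 538.5 mg.

540 mg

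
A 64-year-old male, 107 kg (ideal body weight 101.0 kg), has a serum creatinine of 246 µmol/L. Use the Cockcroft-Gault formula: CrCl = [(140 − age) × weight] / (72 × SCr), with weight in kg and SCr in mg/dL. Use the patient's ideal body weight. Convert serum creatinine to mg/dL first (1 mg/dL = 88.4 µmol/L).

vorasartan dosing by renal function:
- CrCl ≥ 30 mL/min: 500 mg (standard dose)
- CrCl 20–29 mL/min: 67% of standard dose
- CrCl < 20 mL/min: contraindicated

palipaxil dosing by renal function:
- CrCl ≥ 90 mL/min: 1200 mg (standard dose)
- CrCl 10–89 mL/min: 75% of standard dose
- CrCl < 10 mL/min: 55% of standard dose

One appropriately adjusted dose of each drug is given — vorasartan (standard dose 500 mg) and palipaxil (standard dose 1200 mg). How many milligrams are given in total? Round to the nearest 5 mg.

SCr = 246 / 88.4 = 2.783 mg/dL
CrCl = (140 − 64) × 101 / (72 × 2.783) = 7676.0 / 200.38 ≈ 38.3 mL/min
CrCl ≈ 38 mL/min.
vorasartan: ≥ 30 mL/min → 100% of 500 mg = 500 mg.
palipaxil: 10–89 mL/min → 75% of 1200 mg = 900 mg.
Total = 500 + 900 = 1400 mg.

1400 mg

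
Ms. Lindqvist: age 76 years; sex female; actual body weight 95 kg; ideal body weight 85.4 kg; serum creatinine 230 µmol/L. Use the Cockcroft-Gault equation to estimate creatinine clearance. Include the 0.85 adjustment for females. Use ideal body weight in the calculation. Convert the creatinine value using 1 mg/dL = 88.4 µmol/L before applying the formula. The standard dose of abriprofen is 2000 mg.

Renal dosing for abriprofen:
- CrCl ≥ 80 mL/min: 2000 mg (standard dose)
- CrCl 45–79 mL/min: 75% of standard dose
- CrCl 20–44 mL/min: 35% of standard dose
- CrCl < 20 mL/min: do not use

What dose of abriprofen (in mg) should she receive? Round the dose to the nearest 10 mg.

700 mg

SCr = 230 / 88.4 = 2.602 mg/dL
CrCl = (140 − 76) × 85.4 / (72 × 2.602) × 0.85 = 5465.6 / 187.34 × 0.85 ≈ 24.8 mL/min
CrCl ≈ 25 mL/min → bracket 20–44 mL/min.
35% of 2000 mg = 700 mg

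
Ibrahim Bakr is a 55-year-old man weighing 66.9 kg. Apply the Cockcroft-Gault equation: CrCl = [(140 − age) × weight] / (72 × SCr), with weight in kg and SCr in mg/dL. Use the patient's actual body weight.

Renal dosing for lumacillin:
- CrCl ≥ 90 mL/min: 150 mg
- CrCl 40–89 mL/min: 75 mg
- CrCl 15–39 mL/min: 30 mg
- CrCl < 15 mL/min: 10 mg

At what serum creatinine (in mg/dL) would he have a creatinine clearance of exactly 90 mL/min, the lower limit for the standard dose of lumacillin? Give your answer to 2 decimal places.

Standard dose requires CrCl ≥ 90 mL/min.
Set (140 − 55) × 66.9 / (72 × SCr) = 90
SCr = (140 − 55) × 66.9 / (72 × 90) = 0.878 mg/dL

0.88 mg/dL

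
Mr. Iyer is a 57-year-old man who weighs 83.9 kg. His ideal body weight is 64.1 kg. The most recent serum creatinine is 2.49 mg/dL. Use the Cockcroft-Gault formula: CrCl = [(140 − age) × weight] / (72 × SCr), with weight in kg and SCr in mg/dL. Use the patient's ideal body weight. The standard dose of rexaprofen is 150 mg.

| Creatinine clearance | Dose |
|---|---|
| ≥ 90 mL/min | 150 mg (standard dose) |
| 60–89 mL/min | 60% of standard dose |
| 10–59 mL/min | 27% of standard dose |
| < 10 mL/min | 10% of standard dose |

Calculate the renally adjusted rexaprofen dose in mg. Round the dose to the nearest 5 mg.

40 mg

CrCl = (140 − 57) × 64.1 / (72 × 2.49) = 5320.3 / 179.28 ≈ 29.7 mL/min
CrCl ≈ 30 mL/min → bracket 10–59 mL/min.
27% of 150 mg = 40.5 mg → 40 mg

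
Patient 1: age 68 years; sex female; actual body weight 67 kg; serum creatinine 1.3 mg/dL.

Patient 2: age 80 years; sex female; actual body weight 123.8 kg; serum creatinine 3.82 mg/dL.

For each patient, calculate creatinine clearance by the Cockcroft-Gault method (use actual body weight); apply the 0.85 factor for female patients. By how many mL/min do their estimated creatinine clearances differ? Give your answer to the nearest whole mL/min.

Patient 1: CrCl = (140 − 68) × 67 / (72 × 1.3) × 0.85 = 4824.0 / 93.60 × 0.85 ≈ 43.8 mL/min
Patient 2: CrCl = (140 − 80) × 123.8 / (72 × 3.82) × 0.85 = 7428.0 / 275.04 × 0.85 ≈ 23.0 mL/min
|43.8 − 23.0| = 20.8 mL/min

21 mL/min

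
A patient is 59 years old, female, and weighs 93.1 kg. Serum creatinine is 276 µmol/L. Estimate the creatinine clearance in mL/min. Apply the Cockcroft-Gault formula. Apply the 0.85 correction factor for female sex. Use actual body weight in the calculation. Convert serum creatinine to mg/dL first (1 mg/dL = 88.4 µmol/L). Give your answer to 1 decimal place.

28.5 mL/min

SCr = 276 / 88.4 = 3.122 mg/dL
CrCl = (140 − 59) × 93.1 / (72 × 3.122) × 0.85 = 7541.1 / 224.78 × 0.85 ≈ 28.5 mL/min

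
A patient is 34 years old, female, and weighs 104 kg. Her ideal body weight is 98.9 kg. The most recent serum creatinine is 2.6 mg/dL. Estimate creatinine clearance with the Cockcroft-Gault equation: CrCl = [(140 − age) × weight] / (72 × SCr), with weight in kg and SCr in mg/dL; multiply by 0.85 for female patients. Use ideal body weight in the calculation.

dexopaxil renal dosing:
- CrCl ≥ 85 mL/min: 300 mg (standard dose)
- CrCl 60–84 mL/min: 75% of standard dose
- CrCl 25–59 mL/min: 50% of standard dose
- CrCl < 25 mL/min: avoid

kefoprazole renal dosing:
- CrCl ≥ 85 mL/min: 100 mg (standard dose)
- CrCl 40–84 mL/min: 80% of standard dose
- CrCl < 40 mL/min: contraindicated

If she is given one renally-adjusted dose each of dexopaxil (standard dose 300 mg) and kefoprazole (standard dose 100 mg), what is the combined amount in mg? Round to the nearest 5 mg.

230 mg

CrCl = (140 − 34) × 98.9 / (72 × 2.6) × 0.85 = 10483.4 / 187.20 × 0.85 ≈ 47.6 mL/min
CrCl ≈ 48 mL/min.
dexopaxil: 25–59 mL/min → 50% of 300 mg = 150 mg.
kefoprazole: 40–84 mL/min → 80% of 100 mg = 80 mg.
Total = 150 + 80 = 230 mg.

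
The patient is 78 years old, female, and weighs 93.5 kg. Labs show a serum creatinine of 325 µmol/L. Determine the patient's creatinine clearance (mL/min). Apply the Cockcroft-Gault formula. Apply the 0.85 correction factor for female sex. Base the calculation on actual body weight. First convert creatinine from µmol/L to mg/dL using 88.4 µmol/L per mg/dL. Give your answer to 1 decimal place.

18.6 mL/min

SCr = 325 / 88.4 = 3.676 mg/dL
CrCl = (140 − 78) × 93.5 / (72 × 3.676) × 0.85 = 5797.0 / 264.67 × 0.85 ≈ 18.6 mL/min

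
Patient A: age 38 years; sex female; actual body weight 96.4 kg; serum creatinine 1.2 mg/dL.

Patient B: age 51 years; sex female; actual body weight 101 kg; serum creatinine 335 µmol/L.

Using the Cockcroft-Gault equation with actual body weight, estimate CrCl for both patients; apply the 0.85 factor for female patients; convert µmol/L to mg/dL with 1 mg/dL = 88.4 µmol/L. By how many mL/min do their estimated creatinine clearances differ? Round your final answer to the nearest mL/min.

69 mL/min

Patient A: CrCl = (140 − 38) × 96.4 / (72 × 1.2) × 0.85 = 9832.8 / 86.40 × 0.85 ≈ 96.7 mL/min
Patient B: SCr = 335 / 88.4 = 3.79 mg/dL
Patient B: CrCl = (140 − 51) × 101 / (72 × 3.79) × 0.85 = 8989.0 / 272.88 × 0.85 ≈ 28.0 mL/min
|96.7 − 28.0| = 68.7 mL/min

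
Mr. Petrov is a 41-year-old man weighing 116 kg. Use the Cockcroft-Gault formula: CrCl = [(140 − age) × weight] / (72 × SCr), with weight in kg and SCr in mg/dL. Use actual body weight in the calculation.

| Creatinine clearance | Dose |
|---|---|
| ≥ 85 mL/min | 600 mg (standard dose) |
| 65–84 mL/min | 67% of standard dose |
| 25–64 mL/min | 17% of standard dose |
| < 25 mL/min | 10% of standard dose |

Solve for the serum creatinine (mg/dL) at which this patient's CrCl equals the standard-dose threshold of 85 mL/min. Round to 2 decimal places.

1.88 mg/dL

Standard dose requires CrCl ≥ 85 mL/min.
Set (140 − 41) × 116 / (72 × SCr) = 85
SCr = (140 − 41) × 116 / (72 × 85) = 1.876 mg/dL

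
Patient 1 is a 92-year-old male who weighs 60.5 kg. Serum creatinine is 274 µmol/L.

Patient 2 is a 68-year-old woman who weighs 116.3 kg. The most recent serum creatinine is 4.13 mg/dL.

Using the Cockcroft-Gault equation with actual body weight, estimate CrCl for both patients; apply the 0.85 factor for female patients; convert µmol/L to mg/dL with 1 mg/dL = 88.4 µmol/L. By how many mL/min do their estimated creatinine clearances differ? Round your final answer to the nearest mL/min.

Patient 1: SCr = 274 / 88.4 = 3.1 mg/dL
Patient 1: CrCl = (140 − 92) × 60.5 / (72 × 3.1) = 2904.0 / 223.20 ≈ 13.0 mL/min
Patient 2: CrCl = (140 − 68) × 116.3 / (72 × 4.13) × 0.85 = 8373.6 / 297.36 × 0.85 ≈ 23.9 mL/min
|13.0 − 23.9| = 10.9 mL/min

11 mL/min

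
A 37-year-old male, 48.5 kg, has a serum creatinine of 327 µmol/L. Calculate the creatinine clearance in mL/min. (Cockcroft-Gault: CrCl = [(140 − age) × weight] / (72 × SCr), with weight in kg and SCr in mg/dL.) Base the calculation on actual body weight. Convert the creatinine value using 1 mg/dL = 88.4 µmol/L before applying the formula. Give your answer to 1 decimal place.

18.8 mL/min

SCr = 327 / 88.4 = 3.699 mg/dL
CrCl = (140 − 37) × 48.5 / (72 × 3.699) = 4995.5 / 266.33 ≈ 18.8 mL/min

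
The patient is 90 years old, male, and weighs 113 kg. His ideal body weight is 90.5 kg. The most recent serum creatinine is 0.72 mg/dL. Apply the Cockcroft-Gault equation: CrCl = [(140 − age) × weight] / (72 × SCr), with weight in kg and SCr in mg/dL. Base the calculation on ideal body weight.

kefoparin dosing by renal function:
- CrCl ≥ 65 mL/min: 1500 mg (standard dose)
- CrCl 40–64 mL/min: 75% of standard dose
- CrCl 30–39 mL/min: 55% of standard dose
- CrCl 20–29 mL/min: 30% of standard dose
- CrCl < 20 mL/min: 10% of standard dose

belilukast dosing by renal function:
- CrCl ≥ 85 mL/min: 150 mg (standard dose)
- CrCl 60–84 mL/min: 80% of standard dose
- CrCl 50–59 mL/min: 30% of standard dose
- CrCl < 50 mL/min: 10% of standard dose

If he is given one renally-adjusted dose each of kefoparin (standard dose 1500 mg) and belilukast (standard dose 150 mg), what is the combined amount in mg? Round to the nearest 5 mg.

1650 mg

CrCl = (140 − 90) × 90.5 / (72 × 0.72) = 4525.0 / 51.84 ≈ 87.3 mL/min
CrCl ≈ 87 mL/min.
kefoparin: ≥ 65 mL/min → 100% of 1500 mg = 1500 mg.
belilukast: ≥ 85 mL/min → 100% of 150 mg = 150 mg.
Total = 1500 + 150 = 1650 mg.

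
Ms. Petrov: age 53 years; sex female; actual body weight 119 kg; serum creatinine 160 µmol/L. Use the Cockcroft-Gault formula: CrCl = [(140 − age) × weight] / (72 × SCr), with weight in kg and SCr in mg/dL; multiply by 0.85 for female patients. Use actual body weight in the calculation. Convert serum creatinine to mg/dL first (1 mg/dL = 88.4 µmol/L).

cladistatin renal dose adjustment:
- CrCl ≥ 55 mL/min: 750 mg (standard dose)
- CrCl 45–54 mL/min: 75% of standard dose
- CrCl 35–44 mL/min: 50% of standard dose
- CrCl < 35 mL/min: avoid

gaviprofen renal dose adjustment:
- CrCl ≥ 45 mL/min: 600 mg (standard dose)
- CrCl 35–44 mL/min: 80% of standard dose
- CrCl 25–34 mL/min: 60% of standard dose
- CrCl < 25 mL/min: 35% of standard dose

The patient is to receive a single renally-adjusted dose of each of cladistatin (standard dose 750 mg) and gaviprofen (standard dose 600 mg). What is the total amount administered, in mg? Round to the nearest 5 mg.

SCr = 160 / 88.4 = 1.81 mg/dL
CrCl = (140 − 53) × 119 / (72 × 1.81) × 0.85 = 10353.0 / 130.32 × 0.85 ≈ 67.5 mL/min
CrCl ≈ 68 mL/min.
cladistatin: ≥ 55 mL/min → 100% of 750 mg = 750 mg.
gaviprofen: ≥ 45 mL/min → 100% of 600 mg = 600 mg.
Total = 750 + 600 = 1350 mg.

1350 mg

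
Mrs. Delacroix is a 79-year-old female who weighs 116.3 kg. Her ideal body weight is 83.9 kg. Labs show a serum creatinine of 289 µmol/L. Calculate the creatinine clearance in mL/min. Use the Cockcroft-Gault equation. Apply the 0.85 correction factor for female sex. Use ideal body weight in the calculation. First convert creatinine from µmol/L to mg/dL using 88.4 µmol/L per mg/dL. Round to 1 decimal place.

SCr = 289 / 88.4 = 3.269 mg/dL
CrCl = (140 − 79) × 83.9 / (72 × 3.269) × 0.85 = 5117.9 / 235.37 × 0.85 ≈ 18.5 mL/min

18.5 mL/min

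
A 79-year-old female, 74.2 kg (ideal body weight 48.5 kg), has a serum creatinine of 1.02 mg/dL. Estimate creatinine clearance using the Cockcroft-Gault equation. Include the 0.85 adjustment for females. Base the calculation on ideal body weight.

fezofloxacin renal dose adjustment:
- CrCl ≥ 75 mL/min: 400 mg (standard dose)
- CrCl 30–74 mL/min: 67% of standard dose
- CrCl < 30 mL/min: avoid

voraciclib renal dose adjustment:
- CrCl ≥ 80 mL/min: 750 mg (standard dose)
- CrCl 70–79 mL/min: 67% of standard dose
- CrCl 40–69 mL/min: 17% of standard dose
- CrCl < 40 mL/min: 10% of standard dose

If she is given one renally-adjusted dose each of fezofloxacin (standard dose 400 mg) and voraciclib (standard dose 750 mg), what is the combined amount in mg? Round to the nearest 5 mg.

CrCl = (140 − 79) × 48.5 / (72 × 1.02) × 0.85 = 2958.5 / 73.44 × 0.85 ≈ 34.2 mL/min
CrCl ≈ 34 mL/min.
fezofloxacin: 30–74 mL/min → 67% of 400 mg = 268 mg.
voraciclib: < 40 mL/min → 10% of 750 mg = 75 mg.
Total = 268 + 75 = 343 mg.

345 mg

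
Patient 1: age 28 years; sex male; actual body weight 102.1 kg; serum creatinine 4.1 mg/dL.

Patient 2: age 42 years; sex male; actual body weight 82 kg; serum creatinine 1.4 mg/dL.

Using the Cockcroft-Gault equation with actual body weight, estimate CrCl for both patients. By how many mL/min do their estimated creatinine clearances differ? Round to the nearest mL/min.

Patient 1: CrCl = (140 − 28) × 102.1 / (72 × 4.1) = 11435.2 / 295.20 ≈ 38.7 mL/min
Patient 2: CrCl = (140 − 42) × 82 / (72 × 1.4) = 8036.0 / 100.80 ≈ 79.7 mL/min
|38.7 − 79.7| = 41.0 mL/min

41 mL/min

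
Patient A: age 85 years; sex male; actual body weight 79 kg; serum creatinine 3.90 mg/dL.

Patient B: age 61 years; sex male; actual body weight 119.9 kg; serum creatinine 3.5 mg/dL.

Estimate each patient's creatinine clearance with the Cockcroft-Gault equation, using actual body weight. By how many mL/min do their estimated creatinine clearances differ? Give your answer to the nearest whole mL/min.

Patient A: CrCl = (140 − 85) × 79 / (72 × 3.9) = 4345.0 / 280.80 ≈ 15.5 mL/min
Patient B: CrCl = (140 − 61) × 119.9 / (72 × 3.5) = 9472.1 / 252.00 ≈ 37.6 mL/min
|15.5 − 37.6| = 22.1 mL/min

22 mL/min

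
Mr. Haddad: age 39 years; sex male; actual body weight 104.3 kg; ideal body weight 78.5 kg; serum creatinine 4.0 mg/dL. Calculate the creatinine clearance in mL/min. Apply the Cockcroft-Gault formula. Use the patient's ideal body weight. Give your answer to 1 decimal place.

CrCl = (140 − 39) × 78.5 / (72 × 4) = 7928.5 / 288.00 ≈ 27.5 mL/min

27.5 mL/min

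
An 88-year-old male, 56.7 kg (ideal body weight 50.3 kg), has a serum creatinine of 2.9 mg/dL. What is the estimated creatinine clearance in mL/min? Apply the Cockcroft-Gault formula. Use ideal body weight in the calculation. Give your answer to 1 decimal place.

12.5 mL/min

CrCl = (140 − 88) × 50.3 / (72 × 2.9) = 2615.6 / 208.80 ≈ 12.5 mL/min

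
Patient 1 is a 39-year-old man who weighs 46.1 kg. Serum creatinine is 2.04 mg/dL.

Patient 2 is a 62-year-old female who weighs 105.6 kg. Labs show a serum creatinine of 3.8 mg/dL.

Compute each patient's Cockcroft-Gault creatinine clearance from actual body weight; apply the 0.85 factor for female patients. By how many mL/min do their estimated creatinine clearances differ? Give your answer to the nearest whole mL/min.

Patient 1: CrCl = (140 − 39) × 46.1 / (72 × 2.04) = 4656.1 / 146.88 ≈ 31.7 mL/min
Patient 2: CrCl = (140 − 62) × 105.6 / (72 × 3.8) × 0.85 = 8236.8 / 273.60 × 0.85 ≈ 25.6 mL/min
|31.7 − 25.6| = 6.1 mL/min

6 mL/min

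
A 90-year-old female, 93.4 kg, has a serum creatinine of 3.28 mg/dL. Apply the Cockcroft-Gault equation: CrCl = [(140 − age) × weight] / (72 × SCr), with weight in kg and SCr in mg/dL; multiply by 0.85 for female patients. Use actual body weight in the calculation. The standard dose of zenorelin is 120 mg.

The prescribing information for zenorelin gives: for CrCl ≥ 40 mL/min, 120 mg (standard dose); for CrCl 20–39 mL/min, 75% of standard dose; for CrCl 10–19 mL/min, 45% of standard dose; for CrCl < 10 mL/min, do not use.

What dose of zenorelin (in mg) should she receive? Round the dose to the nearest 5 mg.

55 mg

CrCl = (140 − 90) × 93.4 / (72 × 3.28) × 0.85 = 4670.0 / 236.16 × 0.85 ≈ 16.8 mL/min
CrCl ≈ 17 mL/min → bracket 10–19 mL/min.
45% of 120 mg = 54 mg → 55 mg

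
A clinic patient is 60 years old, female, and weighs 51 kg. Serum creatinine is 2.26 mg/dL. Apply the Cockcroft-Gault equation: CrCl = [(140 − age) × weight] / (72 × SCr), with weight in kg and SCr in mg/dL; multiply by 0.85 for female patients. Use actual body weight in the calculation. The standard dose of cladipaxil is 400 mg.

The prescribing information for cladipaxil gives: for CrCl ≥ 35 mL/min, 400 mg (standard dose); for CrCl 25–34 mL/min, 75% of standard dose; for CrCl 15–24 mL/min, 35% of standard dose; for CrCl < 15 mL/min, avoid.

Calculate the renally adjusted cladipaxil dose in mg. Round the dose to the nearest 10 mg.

140 mg

CrCl = (140 − 60) × 51 / (72 × 2.26) × 0.85 = 4080.0 / 162.72 × 0.85 ≈ 21.3 mL/min
CrCl ≈ 21 mL/min → bracket 15–24 mL/min.
35% of 400 mg = 140 mg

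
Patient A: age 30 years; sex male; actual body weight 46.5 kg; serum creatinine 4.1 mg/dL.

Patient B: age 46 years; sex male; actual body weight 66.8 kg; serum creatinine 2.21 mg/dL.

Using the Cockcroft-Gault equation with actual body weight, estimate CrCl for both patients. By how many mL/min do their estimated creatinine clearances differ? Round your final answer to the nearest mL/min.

Patient A: CrCl = (140 − 30) × 46.5 / (72 × 4.1) = 5115.0 / 295.20 ≈ 17.3 mL/min
Patient B: CrCl = (140 − 46) × 66.8 / (72 × 2.21) = 6279.2 / 159.12 ≈ 39.5 mL/min
|17.3 − 39.5| = 22.2 mL/min

22 mL/min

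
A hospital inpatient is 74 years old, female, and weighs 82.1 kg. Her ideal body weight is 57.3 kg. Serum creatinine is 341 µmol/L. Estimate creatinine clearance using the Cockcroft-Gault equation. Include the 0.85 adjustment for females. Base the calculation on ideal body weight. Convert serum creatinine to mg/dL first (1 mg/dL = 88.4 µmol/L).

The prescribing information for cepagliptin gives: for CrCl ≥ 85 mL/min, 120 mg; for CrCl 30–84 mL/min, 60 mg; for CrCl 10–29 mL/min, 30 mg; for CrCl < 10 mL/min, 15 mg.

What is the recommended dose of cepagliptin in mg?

SCr = 341 / 88.4 = 3.857 mg/dL
CrCl = (140 − 74) × 57.3 / (72 × 3.857) × 0.85 = 3781.8 / 277.70 × 0.85 ≈ 11.6 mL/min
CrCl ≈ 12 mL/min → bracket 10–29 mL/min.
Dose for this bracket: 30 mg.

30 mg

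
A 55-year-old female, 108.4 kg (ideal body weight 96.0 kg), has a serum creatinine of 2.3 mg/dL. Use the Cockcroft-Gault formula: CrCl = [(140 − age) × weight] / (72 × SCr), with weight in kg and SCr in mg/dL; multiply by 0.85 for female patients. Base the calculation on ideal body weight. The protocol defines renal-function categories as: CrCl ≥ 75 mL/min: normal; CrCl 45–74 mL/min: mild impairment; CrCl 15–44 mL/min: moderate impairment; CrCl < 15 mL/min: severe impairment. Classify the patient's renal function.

moderate impairment

CrCl = (140 − 55) × 96 / (72 × 2.3) × 0.85 = 8160.0 / 165.60 × 0.85 ≈ 41.9 mL/min
42 mL/min falls in the 'moderate impairment' range.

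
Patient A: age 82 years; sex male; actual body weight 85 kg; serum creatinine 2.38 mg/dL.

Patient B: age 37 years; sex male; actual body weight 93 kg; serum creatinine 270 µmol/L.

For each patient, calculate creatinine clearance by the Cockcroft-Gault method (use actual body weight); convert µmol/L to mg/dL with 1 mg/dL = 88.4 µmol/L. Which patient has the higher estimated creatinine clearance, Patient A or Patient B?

Patient A: CrCl = (140 − 82) × 85 / (72 × 2.38) = 4930.0 / 171.36 ≈ 28.8 mL/min
Patient B: SCr = 270 / 88.4 = 3.054 mg/dL
Patient B: CrCl = (140 − 37) × 93 / (72 × 3.054) = 9579.0 / 219.89 ≈ 43.6 mL/min
28.8 vs 43.6 mL/min → Patient B is higher.

Patient B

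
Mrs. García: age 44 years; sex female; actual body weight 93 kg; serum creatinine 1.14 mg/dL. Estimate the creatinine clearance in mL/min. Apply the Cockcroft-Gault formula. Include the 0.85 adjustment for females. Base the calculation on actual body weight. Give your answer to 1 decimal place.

CrCl = (140 − 44) × 93 / (72 × 1.14) × 0.85 = 8928.0 / 82.08 × 0.85 ≈ 92.5 mL/min

92.5 mL/min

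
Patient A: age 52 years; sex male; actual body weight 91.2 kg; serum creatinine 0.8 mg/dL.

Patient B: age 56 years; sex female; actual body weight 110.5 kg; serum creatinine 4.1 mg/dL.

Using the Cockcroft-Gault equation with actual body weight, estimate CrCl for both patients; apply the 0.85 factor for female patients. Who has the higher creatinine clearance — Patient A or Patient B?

Patient A

Patient A: CrCl = (140 − 52) × 91.2 / (72 × 0.8) = 8025.6 / 57.60 ≈ 139.3 mL/min
Patient B: CrCl = (140 − 56) × 110.5 / (72 × 4.1) × 0.85 = 9282.0 / 295.20 × 0.85 ≈ 26.7 mL/min
139.3 vs 26.7 mL/min → Patient A is higher.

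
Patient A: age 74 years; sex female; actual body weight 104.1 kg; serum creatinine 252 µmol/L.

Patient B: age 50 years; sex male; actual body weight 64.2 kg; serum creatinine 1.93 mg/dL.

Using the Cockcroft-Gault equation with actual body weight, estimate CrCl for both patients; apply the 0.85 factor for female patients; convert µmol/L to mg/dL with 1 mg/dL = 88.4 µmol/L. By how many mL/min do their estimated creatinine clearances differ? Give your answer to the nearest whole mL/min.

Patient A: SCr = 252 / 88.4 = 2.851 mg/dL
Patient A: CrCl = (140 − 74) × 104.1 / (72 × 2.851) × 0.85 = 6870.6 / 205.27 × 0.85 ≈ 28.5 mL/min
Patient B: CrCl = (140 − 50) × 64.2 / (72 × 1.93) = 5778.0 / 138.96 ≈ 41.6 mL/min
|28.5 − 41.6| = 13.1 mL/min

13 mL/min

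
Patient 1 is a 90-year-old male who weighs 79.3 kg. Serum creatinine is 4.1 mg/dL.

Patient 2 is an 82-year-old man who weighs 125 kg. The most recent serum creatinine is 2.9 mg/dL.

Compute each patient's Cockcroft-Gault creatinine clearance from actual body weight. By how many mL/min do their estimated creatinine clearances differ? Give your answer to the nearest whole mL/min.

21 mL/min

Patient 1: CrCl = (140 − 90) × 79.3 / (72 × 4.1) = 3965.0 / 295.20 ≈ 13.4 mL/min
Patient 2: CrCl = (140 − 82) × 125 / (72 × 2.9) = 7250.0 / 208.80 ≈ 34.7 mL/min
|13.4 − 34.7| = 21.3 mL/min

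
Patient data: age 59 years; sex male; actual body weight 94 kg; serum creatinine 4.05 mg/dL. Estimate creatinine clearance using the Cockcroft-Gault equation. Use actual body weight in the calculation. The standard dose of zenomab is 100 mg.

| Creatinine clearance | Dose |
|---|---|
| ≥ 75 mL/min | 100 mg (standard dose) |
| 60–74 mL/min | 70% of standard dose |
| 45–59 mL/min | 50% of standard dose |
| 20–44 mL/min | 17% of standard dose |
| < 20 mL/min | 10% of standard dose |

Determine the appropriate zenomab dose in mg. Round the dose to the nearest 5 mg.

CrCl = (140 − 59) × 94 / (72 × 4.05) = 7614.0 / 291.60 ≈ 26.1 mL/min
CrCl ≈ 26 mL/min → bracket 20–44 mL/min.
17% of 100 mg = 17 mg → 15 mg

15 mg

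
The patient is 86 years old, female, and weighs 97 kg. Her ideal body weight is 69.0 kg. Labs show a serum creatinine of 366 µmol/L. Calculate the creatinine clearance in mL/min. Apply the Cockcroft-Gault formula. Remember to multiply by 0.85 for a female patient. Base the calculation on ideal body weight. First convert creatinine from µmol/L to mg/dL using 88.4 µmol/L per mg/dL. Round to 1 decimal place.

10.6 mL/min

SCr = 366 / 88.4 = 4.14 mg/dL
CrCl = (140 − 86) × 69 / (72 × 4.14) × 0.85 = 3726.0 / 298.08 × 0.85 ≈ 10.6 mL/min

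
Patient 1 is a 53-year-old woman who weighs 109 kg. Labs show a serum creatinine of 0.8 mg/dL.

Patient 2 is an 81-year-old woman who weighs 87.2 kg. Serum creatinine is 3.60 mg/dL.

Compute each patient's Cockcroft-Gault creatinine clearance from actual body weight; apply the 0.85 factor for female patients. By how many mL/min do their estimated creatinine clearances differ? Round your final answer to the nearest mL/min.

123 mL/min

Patient 1: CrCl = (140 − 53) × 109 / (72 × 0.8) × 0.85 = 9483.0 / 57.60 × 0.85 ≈ 139.9 mL/min
Patient 2: CrCl = (140 − 81) × 87.2 / (72 × 3.6) × 0.85 = 5144.8 / 259.20 × 0.85 ≈ 16.9 mL/min
|139.9 − 16.9| = 123.0 mL/min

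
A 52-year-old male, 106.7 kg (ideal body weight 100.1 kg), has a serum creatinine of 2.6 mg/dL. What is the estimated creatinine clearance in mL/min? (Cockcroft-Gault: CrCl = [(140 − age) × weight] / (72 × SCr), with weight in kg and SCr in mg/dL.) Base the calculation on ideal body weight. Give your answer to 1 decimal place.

47.1 mL/min

CrCl = (140 − 52) × 100.1 / (72 × 2.6) = 8808.8 / 187.20 ≈ 47.1 mL/min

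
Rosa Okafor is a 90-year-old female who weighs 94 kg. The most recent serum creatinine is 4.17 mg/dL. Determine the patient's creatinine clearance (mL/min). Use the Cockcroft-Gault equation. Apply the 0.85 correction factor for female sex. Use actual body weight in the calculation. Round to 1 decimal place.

CrCl = (140 − 90) × 94 / (72 × 4.17) × 0.85 = 4700.0 / 300.24 × 0.85 ≈ 13.3 mL/min

13.3 mL/min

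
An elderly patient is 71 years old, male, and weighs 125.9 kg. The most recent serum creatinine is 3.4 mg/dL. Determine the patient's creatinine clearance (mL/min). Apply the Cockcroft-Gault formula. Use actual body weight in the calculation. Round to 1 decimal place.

CrCl = (140 − 71) × 125.9 / (72 × 3.4) = 8687.1 / 244.80 ≈ 35.5 mL/min

35.5 mL/min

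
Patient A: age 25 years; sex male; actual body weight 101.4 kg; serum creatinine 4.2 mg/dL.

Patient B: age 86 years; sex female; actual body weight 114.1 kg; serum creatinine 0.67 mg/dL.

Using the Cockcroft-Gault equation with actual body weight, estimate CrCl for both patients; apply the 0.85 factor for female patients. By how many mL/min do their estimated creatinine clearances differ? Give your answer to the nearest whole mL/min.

Patient A: CrCl = (140 − 25) × 101.4 / (72 × 4.2) = 11661.0 / 302.40 ≈ 38.6 mL/min
Patient B: CrCl = (140 − 86) × 114.1 / (72 × 0.67) × 0.85 = 6161.4 / 48.24 × 0.85 ≈ 108.6 mL/min
|38.6 − 108.6| = 70.0 mL/min

70 mL/min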